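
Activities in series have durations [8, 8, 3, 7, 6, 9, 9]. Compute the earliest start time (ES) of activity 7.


Activity 7 starts after activities 1 through 6 complete.
Predecessor durations: [8, 8, 3, 7, 6, 9]
ES = 8 + 8 + 3 + 7 + 6 + 9 = 41

41


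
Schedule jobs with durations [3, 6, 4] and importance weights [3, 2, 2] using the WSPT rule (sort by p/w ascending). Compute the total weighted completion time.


Compute p/w ratios and sort ascending (WSPT): [(3, 3), (4, 2), (6, 2)]
Compute weighted completion times:
  Job (p=3,w=3): C=3, w*C=3*3=9
  Job (p=4,w=2): C=7, w*C=2*7=14
  Job (p=6,w=2): C=13, w*C=2*13=26
Total weighted completion time = 49

49


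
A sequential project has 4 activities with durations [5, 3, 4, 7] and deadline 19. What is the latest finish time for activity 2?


LF(activity 2) = deadline - sum of successor durations
Successors: activities 3 through 4 with durations [4, 7]
Sum of successor durations = 11
LF = 19 - 11 = 8

8


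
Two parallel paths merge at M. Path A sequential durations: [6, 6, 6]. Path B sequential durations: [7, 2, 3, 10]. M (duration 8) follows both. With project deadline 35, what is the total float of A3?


Forward pass: ES(A3) = sum of predecessors on chain A = 12
EF = ES + duration = 12 + 6 = 18
Backward pass: LF(M) = deadline = 35; LS(M) = 35 - 8 = 27
LF(A3) = LS(M) - sum(successors on chain A) = 27 - 0 = 27
LS = LF - duration = 27 - 6 = 21
Total float = LS - ES = 21 - 12 = 9

9


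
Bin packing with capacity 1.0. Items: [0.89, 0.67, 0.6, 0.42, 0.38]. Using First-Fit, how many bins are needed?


Place items sequentially using First-Fit:
  Item 0.89 -> new Bin 1
  Item 0.67 -> new Bin 2
  Item 0.6 -> new Bin 3
  Item 0.42 -> new Bin 4
  Item 0.38 -> Bin 3 (now 0.98)
Total bins used = 4

4


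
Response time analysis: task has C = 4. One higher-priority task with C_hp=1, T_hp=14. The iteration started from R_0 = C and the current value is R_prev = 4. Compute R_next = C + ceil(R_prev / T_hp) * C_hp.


R_next = C + ceil(R_prev / T_hp) * C_hp
ceil(4 / 14) = ceil(0.2857) = 1
Interference = 1 * 1 = 1
R_next = 4 + 1 = 5

5


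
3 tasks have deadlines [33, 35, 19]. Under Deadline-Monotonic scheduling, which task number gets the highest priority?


Sort tasks by relative deadline (ascending):
  Task 3: deadline = 19
  Task 1: deadline = 33
  Task 2: deadline = 35
Priority order (highest first): [3, 1, 2]
Highest priority task = 3

3


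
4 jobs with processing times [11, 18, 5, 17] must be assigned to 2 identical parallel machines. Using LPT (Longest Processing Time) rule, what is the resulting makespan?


Sort jobs in decreasing order (LPT): [18, 17, 11, 5]
Assign each job to the least loaded machine:
  Machine 1: jobs [18, 5], load = 23
  Machine 2: jobs [17, 11], load = 28
Makespan = max load = 28

28


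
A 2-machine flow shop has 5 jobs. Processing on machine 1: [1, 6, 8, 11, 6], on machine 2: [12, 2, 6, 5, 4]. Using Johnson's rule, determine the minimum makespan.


Apply Johnson's rule:
  Group 1 (a <= b): [(1, 1, 12)]
  Group 2 (a > b): [(3, 8, 6), (4, 11, 5), (5, 6, 4), (2, 6, 2)]
Optimal job order: [1, 3, 4, 5, 2]
Schedule:
  Job 1: M1 done at 1, M2 done at 13
  Job 3: M1 done at 9, M2 done at 19
  Job 4: M1 done at 20, M2 done at 25
  Job 5: M1 done at 26, M2 done at 30
  Job 2: M1 done at 32, M2 done at 34
Makespan = 34

34


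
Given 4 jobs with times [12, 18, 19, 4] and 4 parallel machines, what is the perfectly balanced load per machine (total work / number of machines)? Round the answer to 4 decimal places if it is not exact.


Total processing time = 12 + 18 + 19 + 4 = 53
Number of machines = 4
Ideal balanced load = 53 / 4 = 13.25

13.25


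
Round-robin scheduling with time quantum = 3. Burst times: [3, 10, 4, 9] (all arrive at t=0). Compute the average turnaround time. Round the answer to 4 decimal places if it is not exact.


Time quantum = 3
Execution trace:
  J1 runs 3 units, time = 3
  J2 runs 3 units, time = 6
  J3 runs 3 units, time = 9
  J4 runs 3 units, time = 12
  J2 runs 3 units, time = 15
  J3 runs 1 units, time = 16
  J4 runs 3 units, time = 19
  J2 runs 3 units, time = 22
  J4 runs 3 units, time = 25
  J2 runs 1 units, time = 26
Finish times: [3, 26, 16, 25]
Average turnaround = 70/4 = 17.5

17.5


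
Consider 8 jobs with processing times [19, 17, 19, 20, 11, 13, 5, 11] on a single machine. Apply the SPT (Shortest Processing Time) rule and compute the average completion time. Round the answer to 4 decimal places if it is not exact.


Sort jobs by processing time (SPT order): [5, 11, 11, 13, 17, 19, 19, 20]
Compute completion times sequentially:
  Job 1: processing = 5, completes at 5
  Job 2: processing = 11, completes at 16
  Job 3: processing = 11, completes at 27
  Job 4: processing = 13, completes at 40
  Job 5: processing = 17, completes at 57
  Job 6: processing = 19, completes at 76
  Job 7: processing = 19, completes at 95
  Job 8: processing = 20, completes at 115
Sum of completion times = 431
Average completion time = 431/8 = 53.875

53.875


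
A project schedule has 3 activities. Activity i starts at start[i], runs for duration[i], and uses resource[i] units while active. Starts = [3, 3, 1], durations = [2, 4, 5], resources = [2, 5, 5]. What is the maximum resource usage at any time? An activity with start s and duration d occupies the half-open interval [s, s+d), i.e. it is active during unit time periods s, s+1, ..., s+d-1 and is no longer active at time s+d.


Each activity i is active on [start_i, start_i + duration_i).
Compute total resource usage per time slot:
  t=0: active resources = [], total = 0
  t=1: active resources = [5], total = 5
  t=2: active resources = [5], total = 5
  t=3: active resources = [2, 5, 5], total = 12
  t=4: active resources = [2, 5, 5], total = 12
  t=5: active resources = [5, 5], total = 10
  t=6: active resources = [5], total = 5
Peak resource demand = 12

12


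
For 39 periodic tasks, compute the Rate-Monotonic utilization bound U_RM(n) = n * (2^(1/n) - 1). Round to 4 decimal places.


Compute 2^(1/39) = 1.0179318843
Subtract 1: 1.0179318843 - 1 = 0.0179318843
Multiply by n: 39 * 0.0179318843 = 0.6993434877
Round to 4 dp: 0.6993

0.6993


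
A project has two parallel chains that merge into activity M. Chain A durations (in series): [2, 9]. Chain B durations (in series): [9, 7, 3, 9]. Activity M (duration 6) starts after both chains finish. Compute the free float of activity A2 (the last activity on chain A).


ES(A2) = sum of predecessors on chain A = 2
EF(A2) = ES + duration = 2 + 9 = 11
Successor of A2 is M. ES(M) = max(sum(A), sum(B)) = max(11, 28) = 28
Free float = ES(successor) - EF(current) = 28 - 11 = 17

17


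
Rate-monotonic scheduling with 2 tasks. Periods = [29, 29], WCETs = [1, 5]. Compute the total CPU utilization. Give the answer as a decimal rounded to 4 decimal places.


Compute individual utilizations (exact fractions):
  Task 1: C/T = 1/29 (approx. 0.0345)
  Task 2: C/T = 5/29 (approx. 0.1724)
Total utilization U = 1/29 + 5/29 = 6/29
Rounded to 4 decimal places: U = 0.2069
RM (Liu & Layland) bound for 2 tasks = 0.828427; compare with U = 6/29 (approx. 0.206897)
U <= bound, so schedulable by RM sufficient condition.

0.2069


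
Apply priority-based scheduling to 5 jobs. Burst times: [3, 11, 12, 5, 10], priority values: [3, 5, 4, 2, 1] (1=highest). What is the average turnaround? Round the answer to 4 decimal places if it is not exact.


Sort by priority (ascending = highest first):
Order: [(1, 10), (2, 5), (3, 3), (4, 12), (5, 11)]
Completion times:
  Priority 1, burst=10, C=10
  Priority 2, burst=5, C=15
  Priority 3, burst=3, C=18
  Priority 4, burst=12, C=30
  Priority 5, burst=11, C=41
Average turnaround = 114/5 = 22.8

22.8


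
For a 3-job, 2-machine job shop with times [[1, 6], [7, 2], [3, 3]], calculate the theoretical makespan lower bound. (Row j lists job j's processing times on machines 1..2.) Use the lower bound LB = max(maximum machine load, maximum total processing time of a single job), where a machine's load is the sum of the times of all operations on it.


Machine loads:
  Machine 1: 1 + 7 + 3 = 11
  Machine 2: 6 + 2 + 3 = 11
Max machine load = 11
Job totals:
  Job 1: 7
  Job 2: 9
  Job 3: 6
Max job total = 9
Lower bound = max(11, 9) = 11

11


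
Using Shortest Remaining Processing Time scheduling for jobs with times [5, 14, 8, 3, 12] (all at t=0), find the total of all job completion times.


Since all jobs arrive at t=0, SRPT equals SPT ordering.
SPT order: [3, 5, 8, 12, 14]
Completion times:
  Job 1: p=3, C=3
  Job 2: p=5, C=8
  Job 3: p=8, C=16
  Job 4: p=12, C=28
  Job 5: p=14, C=42
Total completion time = 3 + 8 + 16 + 28 + 42 = 97

97


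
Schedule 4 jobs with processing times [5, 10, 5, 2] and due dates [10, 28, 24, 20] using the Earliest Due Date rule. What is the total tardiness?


Sort by due date (EDD order): [(5, 10), (2, 20), (5, 24), (10, 28)]
Compute completion times and tardiness:
  Job 1: p=5, d=10, C=5, tardiness=max(0,5-10)=0
  Job 2: p=2, d=20, C=7, tardiness=max(0,7-20)=0
  Job 3: p=5, d=24, C=12, tardiness=max(0,12-24)=0
  Job 4: p=10, d=28, C=22, tardiness=max(0,22-28)=0
Total tardiness = 0

0


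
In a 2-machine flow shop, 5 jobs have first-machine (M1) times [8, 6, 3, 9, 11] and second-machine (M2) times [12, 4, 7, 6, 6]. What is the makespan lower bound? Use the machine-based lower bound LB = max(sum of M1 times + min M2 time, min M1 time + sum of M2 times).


LB1 = sum(M1 times) + min(M2 times) = 37 + 4 = 41
LB2 = min(M1 times) + sum(M2 times) = 3 + 35 = 38
Lower bound = max(LB1, LB2) = max(41, 38) = 41

41


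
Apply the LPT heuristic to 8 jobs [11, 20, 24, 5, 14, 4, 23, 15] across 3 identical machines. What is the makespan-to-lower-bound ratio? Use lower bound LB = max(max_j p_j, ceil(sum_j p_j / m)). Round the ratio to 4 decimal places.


LPT order: [24, 23, 20, 15, 14, 11, 5, 4]
Machine loads after assignment: [40, 37, 39]
LPT makespan = 40
Lower bound = max(max_job, ceil(total/3)) = max(24, 39) = 39
Ratio = 40 / 39 = 1.0256

1.0256


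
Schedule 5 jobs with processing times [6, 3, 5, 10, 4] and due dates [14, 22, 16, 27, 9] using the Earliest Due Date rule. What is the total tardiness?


Sort by due date (EDD order): [(4, 9), (6, 14), (5, 16), (3, 22), (10, 27)]
Compute completion times and tardiness:
  Job 1: p=4, d=9, C=4, tardiness=max(0,4-9)=0
  Job 2: p=6, d=14, C=10, tardiness=max(0,10-14)=0
  Job 3: p=5, d=16, C=15, tardiness=max(0,15-16)=0
  Job 4: p=3, d=22, C=18, tardiness=max(0,18-22)=0
  Job 5: p=10, d=27, C=28, tardiness=max(0,28-27)=1
Total tardiness = 1

1


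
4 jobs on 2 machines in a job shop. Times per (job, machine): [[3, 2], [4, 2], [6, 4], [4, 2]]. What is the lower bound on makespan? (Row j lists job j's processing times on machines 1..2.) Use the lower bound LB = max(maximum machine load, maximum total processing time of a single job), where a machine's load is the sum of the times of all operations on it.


Machine loads:
  Machine 1: 3 + 4 + 6 + 4 = 17
  Machine 2: 2 + 2 + 4 + 2 = 10
Max machine load = 17
Job totals:
  Job 1: 5
  Job 2: 6
  Job 3: 10
  Job 4: 6
Max job total = 10
Lower bound = max(17, 10) = 17

17


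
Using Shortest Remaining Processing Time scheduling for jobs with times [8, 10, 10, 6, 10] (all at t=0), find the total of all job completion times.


Since all jobs arrive at t=0, SRPT equals SPT ordering.
SPT order: [6, 8, 10, 10, 10]
Completion times:
  Job 1: p=6, C=6
  Job 2: p=8, C=14
  Job 3: p=10, C=24
  Job 4: p=10, C=34
  Job 5: p=10, C=44
Total completion time = 6 + 14 + 24 + 34 + 44 = 122

122


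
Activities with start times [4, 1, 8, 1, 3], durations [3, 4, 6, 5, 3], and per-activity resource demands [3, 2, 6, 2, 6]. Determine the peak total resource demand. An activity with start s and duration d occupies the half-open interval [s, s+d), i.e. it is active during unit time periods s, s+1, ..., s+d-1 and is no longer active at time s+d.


Each activity i is active on [start_i, start_i + duration_i).
Compute total resource usage per time slot:
  t=0: active resources = [], total = 0
  t=1: active resources = [2, 2], total = 4
  t=2: active resources = [2, 2], total = 4
  t=3: active resources = [2, 2, 6], total = 10
  t=4: active resources = [3, 2, 2, 6], total = 13
  t=5: active resources = [3, 2, 6], total = 11
  t=6: active resources = [3], total = 3
  t=7: active resources = [], total = 0
  t=8: active resources = [6], total = 6
  t=9: active resources = [6], total = 6
  t=10: active resources = [6], total = 6
  t=11: active resources = [6], total = 6
  t=12: active resources = [6], total = 6
  t=13: active resources = [6], total = 6
Peak resource demand = 13

13


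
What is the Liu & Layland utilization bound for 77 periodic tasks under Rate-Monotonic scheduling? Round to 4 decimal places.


Compute 2^(1/77) = 1.0090425505
Subtract 1: 1.0090425505 - 1 = 0.0090425505
Multiply by n: 77 * 0.0090425505 = 0.6962763885
Round to 4 dp: 0.6963

0.6963


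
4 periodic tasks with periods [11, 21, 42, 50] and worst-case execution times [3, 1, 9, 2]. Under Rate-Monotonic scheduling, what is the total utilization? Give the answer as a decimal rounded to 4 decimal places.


Compute individual utilizations (exact fractions):
  Task 1: C/T = 3/11 (approx. 0.2727)
  Task 2: C/T = 1/21 (approx. 0.0476)
  Task 3: C/T = 9/42 = 3/14 (approx. 0.2143)
  Task 4: C/T = 2/50 = 1/25 (approx. 0.04)
Total utilization U = 3/11 + 1/21 + 3/14 + 1/25 = 6637/11550
Rounded to 4 decimal places: U = 0.5746
RM (Liu & Layland) bound for 4 tasks = 0.756828; compare with U = 6637/11550 (approx. 0.574632)
U <= bound, so schedulable by RM sufficient condition.

0.5746


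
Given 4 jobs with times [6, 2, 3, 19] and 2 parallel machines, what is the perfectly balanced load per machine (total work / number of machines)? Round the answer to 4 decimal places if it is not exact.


Total processing time = 6 + 2 + 3 + 19 = 30
Number of machines = 2
Ideal balanced load = 30 / 2 = 15.0

15.0


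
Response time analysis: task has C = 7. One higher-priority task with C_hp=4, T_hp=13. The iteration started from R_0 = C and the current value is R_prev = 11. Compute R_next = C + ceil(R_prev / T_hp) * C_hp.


R_next = C + ceil(R_prev / T_hp) * C_hp
ceil(11 / 13) = ceil(0.8462) = 1
Interference = 1 * 4 = 4
R_next = 7 + 4 = 11
R_next = R_prev, so the iteration has converged (response time = 11).

11


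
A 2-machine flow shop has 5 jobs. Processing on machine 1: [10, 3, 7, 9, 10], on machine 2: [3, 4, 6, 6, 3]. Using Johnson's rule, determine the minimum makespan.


Apply Johnson's rule:
  Group 1 (a <= b): [(2, 3, 4)]
  Group 2 (a > b): [(3, 7, 6), (4, 9, 6), (1, 10, 3), (5, 10, 3)]
Optimal job order: [2, 3, 4, 1, 5]
Schedule:
  Job 2: M1 done at 3, M2 done at 7
  Job 3: M1 done at 10, M2 done at 16
  Job 4: M1 done at 19, M2 done at 25
  Job 1: M1 done at 29, M2 done at 32
  Job 5: M1 done at 39, M2 done at 42
Makespan = 42

42


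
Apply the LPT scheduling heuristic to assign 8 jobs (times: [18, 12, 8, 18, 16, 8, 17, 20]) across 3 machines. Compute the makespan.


Sort jobs in decreasing order (LPT): [20, 18, 18, 17, 16, 12, 8, 8]
Assign each job to the least loaded machine:
  Machine 1: jobs [20, 12, 8], load = 40
  Machine 2: jobs [18, 17], load = 35
  Machine 3: jobs [18, 16, 8], load = 42
Makespan = max load = 42

42


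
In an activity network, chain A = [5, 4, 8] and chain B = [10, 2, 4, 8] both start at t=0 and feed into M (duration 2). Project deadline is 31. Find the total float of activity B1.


Forward pass: ES(B1) = sum of predecessors on chain B = 0
EF = ES + duration = 0 + 10 = 10
Backward pass: LF(M) = deadline = 31; LS(M) = 31 - 2 = 29
LF(B1) = LS(M) - sum(successors on chain B) = 29 - 14 = 15
LS = LF - duration = 15 - 10 = 5
Total float = LS - ES = 5 - 0 = 5

5


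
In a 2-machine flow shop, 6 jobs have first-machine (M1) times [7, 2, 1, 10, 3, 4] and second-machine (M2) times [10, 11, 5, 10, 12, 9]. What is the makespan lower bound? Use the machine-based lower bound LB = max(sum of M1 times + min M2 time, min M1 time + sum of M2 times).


LB1 = sum(M1 times) + min(M2 times) = 27 + 5 = 32
LB2 = min(M1 times) + sum(M2 times) = 1 + 57 = 58
Lower bound = max(LB1, LB2) = max(32, 58) = 58

58


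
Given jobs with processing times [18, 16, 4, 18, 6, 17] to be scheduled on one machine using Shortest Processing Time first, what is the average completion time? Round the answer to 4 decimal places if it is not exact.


Sort jobs by processing time (SPT order): [4, 6, 16, 17, 18, 18]
Compute completion times sequentially:
  Job 1: processing = 4, completes at 4
  Job 2: processing = 6, completes at 10
  Job 3: processing = 16, completes at 26
  Job 4: processing = 17, completes at 43
  Job 5: processing = 18, completes at 61
  Job 6: processing = 18, completes at 79
Sum of completion times = 223
Average completion time = 223/6 = 37.1667

37.1667


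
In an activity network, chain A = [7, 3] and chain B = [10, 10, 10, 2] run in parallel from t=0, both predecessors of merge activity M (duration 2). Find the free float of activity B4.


ES(B4) = sum of predecessors on chain B = 30
EF(B4) = ES + duration = 30 + 2 = 32
Successor of B4 is M. ES(M) = max(sum(A), sum(B)) = max(10, 32) = 32
Free float = ES(successor) - EF(current) = 32 - 32 = 0

0


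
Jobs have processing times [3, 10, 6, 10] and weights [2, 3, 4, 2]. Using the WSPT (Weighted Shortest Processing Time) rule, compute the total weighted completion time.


Compute p/w ratios and sort ascending (WSPT): [(3, 2), (6, 4), (10, 3), (10, 2)]
Compute weighted completion times:
  Job (p=3,w=2): C=3, w*C=2*3=6
  Job (p=6,w=4): C=9, w*C=4*9=36
  Job (p=10,w=3): C=19, w*C=3*19=57
  Job (p=10,w=2): C=29, w*C=2*29=58
Total weighted completion time = 157

157


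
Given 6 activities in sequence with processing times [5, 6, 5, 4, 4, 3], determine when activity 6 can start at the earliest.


Activity 6 starts after activities 1 through 5 complete.
Predecessor durations: [5, 6, 5, 4, 4]
ES = 5 + 6 + 5 + 4 + 4 = 24

24


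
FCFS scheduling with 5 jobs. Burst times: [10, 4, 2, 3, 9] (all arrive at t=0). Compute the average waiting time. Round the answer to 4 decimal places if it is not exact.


FCFS order (as given): [10, 4, 2, 3, 9]
Waiting times:
  Job 1: wait = 0
  Job 2: wait = 10
  Job 3: wait = 14
  Job 4: wait = 16
  Job 5: wait = 19
Sum of waiting times = 59
Average waiting time = 59/5 = 11.8

11.8


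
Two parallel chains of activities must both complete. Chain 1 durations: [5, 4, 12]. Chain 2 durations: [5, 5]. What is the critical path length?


Path A total = 5 + 4 + 12 = 21
Path B total = 5 + 5 = 10
Critical path = longest path = max(21, 10) = 21

21


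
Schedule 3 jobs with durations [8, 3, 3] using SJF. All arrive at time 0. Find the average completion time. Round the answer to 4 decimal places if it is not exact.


SJF order (ascending): [3, 3, 8]
Completion times:
  Job 1: burst=3, C=3
  Job 2: burst=3, C=6
  Job 3: burst=8, C=14
Average completion = 23/3 = 7.6667

7.6667


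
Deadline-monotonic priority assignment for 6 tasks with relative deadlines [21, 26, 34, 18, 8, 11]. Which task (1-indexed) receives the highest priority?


Sort tasks by relative deadline (ascending):
  Task 5: deadline = 8
  Task 6: deadline = 11
  Task 4: deadline = 18
  Task 1: deadline = 21
  Task 2: deadline = 26
  Task 3: deadline = 34
Priority order (highest first): [5, 6, 4, 1, 2, 3]
Highest priority task = 5

5


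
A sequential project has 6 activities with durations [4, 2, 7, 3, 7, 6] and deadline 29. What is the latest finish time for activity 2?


LF(activity 2) = deadline - sum of successor durations
Successors: activities 3 through 6 with durations [7, 3, 7, 6]
Sum of successor durations = 23
LF = 29 - 23 = 6

6


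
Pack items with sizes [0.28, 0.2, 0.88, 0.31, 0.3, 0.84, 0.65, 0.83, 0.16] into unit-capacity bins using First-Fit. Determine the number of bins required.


Place items sequentially using First-Fit:
  Item 0.28 -> new Bin 1
  Item 0.2 -> Bin 1 (now 0.48)
  Item 0.88 -> new Bin 2
  Item 0.31 -> Bin 1 (now 0.79)
  Item 0.3 -> new Bin 3
  Item 0.84 -> new Bin 4
  Item 0.65 -> Bin 3 (now 0.95)
  Item 0.83 -> new Bin 5
  Item 0.16 -> Bin 1 (now 0.95)
Total bins used = 5

5


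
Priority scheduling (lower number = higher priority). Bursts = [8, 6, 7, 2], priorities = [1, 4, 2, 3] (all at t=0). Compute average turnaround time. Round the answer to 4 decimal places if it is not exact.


Sort by priority (ascending = highest first):
Order: [(1, 8), (2, 7), (3, 2), (4, 6)]
Completion times:
  Priority 1, burst=8, C=8
  Priority 2, burst=7, C=15
  Priority 3, burst=2, C=17
  Priority 4, burst=6, C=23
Average turnaround = 63/4 = 15.75

15.75


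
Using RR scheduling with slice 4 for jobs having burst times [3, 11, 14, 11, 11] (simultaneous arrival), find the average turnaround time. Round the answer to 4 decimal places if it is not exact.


Time quantum = 4
Execution trace:
  J1 runs 3 units, time = 3
  J2 runs 4 units, time = 7
  J3 runs 4 units, time = 11
  J4 runs 4 units, time = 15
  J5 runs 4 units, time = 19
  J2 runs 4 units, time = 23
  J3 runs 4 units, time = 27
  J4 runs 4 units, time = 31
  J5 runs 4 units, time = 35
  J2 runs 3 units, time = 38
  J3 runs 4 units, time = 42
  J4 runs 3 units, time = 45
  J5 runs 3 units, time = 48
  J3 runs 2 units, time = 50
Finish times: [3, 38, 50, 45, 48]
Average turnaround = 184/5 = 36.8

36.8


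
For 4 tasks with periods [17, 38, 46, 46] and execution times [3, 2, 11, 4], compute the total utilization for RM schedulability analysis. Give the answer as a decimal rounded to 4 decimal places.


Compute individual utilizations (exact fractions):
  Task 1: C/T = 3/17 (approx. 0.1765)
  Task 2: C/T = 2/38 = 1/19 (approx. 0.0526)
  Task 3: C/T = 11/46 (approx. 0.2391)
  Task 4: C/T = 4/46 = 2/23 (approx. 0.087)
Total utilization U = 3/17 + 1/19 + 11/46 + 2/23 = 8249/14858
Rounded to 4 decimal places: U = 0.5552
RM (Liu & Layland) bound for 4 tasks = 0.756828; compare with U = 8249/14858 (approx. 0.555189)
U <= bound, so schedulable by RM sufficient condition.

0.5552


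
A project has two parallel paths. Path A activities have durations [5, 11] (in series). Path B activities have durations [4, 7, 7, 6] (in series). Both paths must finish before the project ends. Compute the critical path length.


Path A total = 5 + 11 = 16
Path B total = 4 + 7 + 7 + 6 = 24
Critical path = longest path = max(16, 24) = 24

24


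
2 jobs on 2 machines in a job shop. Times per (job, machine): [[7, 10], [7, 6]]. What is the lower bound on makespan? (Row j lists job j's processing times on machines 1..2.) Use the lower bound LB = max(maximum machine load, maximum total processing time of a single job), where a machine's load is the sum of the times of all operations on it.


Machine loads:
  Machine 1: 7 + 7 = 14
  Machine 2: 10 + 6 = 16
Max machine load = 16
Job totals:
  Job 1: 17
  Job 2: 13
Max job total = 17
Lower bound = max(16, 17) = 17

17


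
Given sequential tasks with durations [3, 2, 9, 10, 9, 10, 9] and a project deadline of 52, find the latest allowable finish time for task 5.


LF(activity 5) = deadline - sum of successor durations
Successors: activities 6 through 7 with durations [10, 9]
Sum of successor durations = 19
LF = 52 - 19 = 33

33


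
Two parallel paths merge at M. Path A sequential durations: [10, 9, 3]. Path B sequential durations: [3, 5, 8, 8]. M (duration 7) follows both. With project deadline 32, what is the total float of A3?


Forward pass: ES(A3) = sum of predecessors on chain A = 19
EF = ES + duration = 19 + 3 = 22
Backward pass: LF(M) = deadline = 32; LS(M) = 32 - 7 = 25
LF(A3) = LS(M) - sum(successors on chain A) = 25 - 0 = 25
LS = LF - duration = 25 - 3 = 22
Total float = LS - ES = 22 - 19 = 3

3


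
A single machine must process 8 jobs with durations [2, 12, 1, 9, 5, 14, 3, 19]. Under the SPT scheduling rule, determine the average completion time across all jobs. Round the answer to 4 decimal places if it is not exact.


Sort jobs by processing time (SPT order): [1, 2, 3, 5, 9, 12, 14, 19]
Compute completion times sequentially:
  Job 1: processing = 1, completes at 1
  Job 2: processing = 2, completes at 3
  Job 3: processing = 3, completes at 6
  Job 4: processing = 5, completes at 11
  Job 5: processing = 9, completes at 20
  Job 6: processing = 12, completes at 32
  Job 7: processing = 14, completes at 46
  Job 8: processing = 19, completes at 65
Sum of completion times = 184
Average completion time = 184/8 = 23.0

23.0


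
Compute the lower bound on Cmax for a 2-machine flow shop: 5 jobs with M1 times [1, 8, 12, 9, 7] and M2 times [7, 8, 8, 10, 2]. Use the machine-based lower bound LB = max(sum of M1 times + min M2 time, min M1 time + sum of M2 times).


LB1 = sum(M1 times) + min(M2 times) = 37 + 2 = 39
LB2 = min(M1 times) + sum(M2 times) = 1 + 35 = 36
Lower bound = max(LB1, LB2) = max(39, 36) = 39

39


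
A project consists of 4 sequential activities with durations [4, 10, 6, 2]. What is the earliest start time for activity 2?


Activity 2 starts after activities 1 through 1 complete.
Predecessor durations: [4]
ES = 4 = 4

4


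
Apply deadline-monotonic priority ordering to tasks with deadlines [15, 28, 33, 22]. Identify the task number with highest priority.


Sort tasks by relative deadline (ascending):
  Task 1: deadline = 15
  Task 4: deadline = 22
  Task 2: deadline = 28
  Task 3: deadline = 33
Priority order (highest first): [1, 4, 2, 3]
Highest priority task = 1

1


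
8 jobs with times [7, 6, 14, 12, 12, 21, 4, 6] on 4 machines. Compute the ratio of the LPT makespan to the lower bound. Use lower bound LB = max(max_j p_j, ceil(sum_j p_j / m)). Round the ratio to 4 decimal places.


LPT order: [21, 14, 12, 12, 7, 6, 6, 4]
Machine loads after assignment: [21, 20, 19, 22]
LPT makespan = 22
Lower bound = max(max_job, ceil(total/4)) = max(21, 21) = 21
Ratio = 22 / 21 = 1.0476

1.0476


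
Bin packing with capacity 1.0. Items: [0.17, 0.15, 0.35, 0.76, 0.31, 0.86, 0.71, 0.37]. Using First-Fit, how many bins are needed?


Place items sequentially using First-Fit:
  Item 0.17 -> new Bin 1
  Item 0.15 -> Bin 1 (now 0.32)
  Item 0.35 -> Bin 1 (now 0.67)
  Item 0.76 -> new Bin 2
  Item 0.31 -> Bin 1 (now 0.98)
  Item 0.86 -> new Bin 3
  Item 0.71 -> new Bin 4
  Item 0.37 -> new Bin 5
Total bins used = 5

5


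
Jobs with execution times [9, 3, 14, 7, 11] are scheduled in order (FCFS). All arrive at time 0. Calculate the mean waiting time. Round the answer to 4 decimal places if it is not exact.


FCFS order (as given): [9, 3, 14, 7, 11]
Waiting times:
  Job 1: wait = 0
  Job 2: wait = 9
  Job 3: wait = 12
  Job 4: wait = 26
  Job 5: wait = 33
Sum of waiting times = 80
Average waiting time = 80/5 = 16.0

16.0


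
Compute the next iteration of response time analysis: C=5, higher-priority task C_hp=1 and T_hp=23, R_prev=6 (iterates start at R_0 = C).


R_next = C + ceil(R_prev / T_hp) * C_hp
ceil(6 / 23) = ceil(0.2609) = 1
Interference = 1 * 1 = 1
R_next = 5 + 1 = 6
R_next = R_prev, so the iteration has converged (response time = 6).

6


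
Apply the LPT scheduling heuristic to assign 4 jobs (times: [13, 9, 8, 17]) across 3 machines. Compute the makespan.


Sort jobs in decreasing order (LPT): [17, 13, 9, 8]
Assign each job to the least loaded machine:
  Machine 1: jobs [17], load = 17
  Machine 2: jobs [13], load = 13
  Machine 3: jobs [9, 8], load = 17
Makespan = max load = 17

17


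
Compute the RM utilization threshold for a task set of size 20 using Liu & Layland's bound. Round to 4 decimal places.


Compute 2^(1/20) = 1.0352649238
Subtract 1: 1.0352649238 - 1 = 0.0352649238
Multiply by n: 20 * 0.0352649238 = 0.7052984760
Round to 4 dp: 0.7053

0.7053


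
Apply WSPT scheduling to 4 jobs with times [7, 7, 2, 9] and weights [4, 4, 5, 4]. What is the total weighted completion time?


Compute p/w ratios and sort ascending (WSPT): [(2, 5), (7, 4), (7, 4), (9, 4)]
Compute weighted completion times:
  Job (p=2,w=5): C=2, w*C=5*2=10
  Job (p=7,w=4): C=9, w*C=4*9=36
  Job (p=7,w=4): C=16, w*C=4*16=64
  Job (p=9,w=4): C=25, w*C=4*25=100
Total weighted completion time = 210

210


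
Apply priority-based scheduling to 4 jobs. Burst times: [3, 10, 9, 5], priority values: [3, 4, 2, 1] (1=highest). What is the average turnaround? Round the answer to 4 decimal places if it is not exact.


Sort by priority (ascending = highest first):
Order: [(1, 5), (2, 9), (3, 3), (4, 10)]
Completion times:
  Priority 1, burst=5, C=5
  Priority 2, burst=9, C=14
  Priority 3, burst=3, C=17
  Priority 4, burst=10, C=27
Average turnaround = 63/4 = 15.75

15.75


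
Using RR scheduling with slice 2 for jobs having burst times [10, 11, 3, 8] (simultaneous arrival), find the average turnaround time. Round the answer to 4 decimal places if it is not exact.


Time quantum = 2
Execution trace:
  J1 runs 2 units, time = 2
  J2 runs 2 units, time = 4
  J3 runs 2 units, time = 6
  J4 runs 2 units, time = 8
  J1 runs 2 units, time = 10
  J2 runs 2 units, time = 12
  J3 runs 1 units, time = 13
  J4 runs 2 units, time = 15
  J1 runs 2 units, time = 17
  J2 runs 2 units, time = 19
  J4 runs 2 units, time = 21
  J1 runs 2 units, time = 23
  J2 runs 2 units, time = 25
  J4 runs 2 units, time = 27
  J1 runs 2 units, time = 29
  J2 runs 2 units, time = 31
  J2 runs 1 units, time = 32
Finish times: [29, 32, 13, 27]
Average turnaround = 101/4 = 25.25

25.25


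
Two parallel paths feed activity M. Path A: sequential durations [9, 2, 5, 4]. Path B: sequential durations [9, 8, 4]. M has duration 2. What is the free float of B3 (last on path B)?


ES(B3) = sum of predecessors on chain B = 17
EF(B3) = ES + duration = 17 + 4 = 21
Successor of B3 is M. ES(M) = max(sum(A), sum(B)) = max(20, 21) = 21
Free float = ES(successor) - EF(current) = 21 - 21 = 0

0


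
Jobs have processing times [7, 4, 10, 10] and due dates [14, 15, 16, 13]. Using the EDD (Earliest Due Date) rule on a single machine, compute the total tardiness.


Sort by due date (EDD order): [(10, 13), (7, 14), (4, 15), (10, 16)]
Compute completion times and tardiness:
  Job 1: p=10, d=13, C=10, tardiness=max(0,10-13)=0
  Job 2: p=7, d=14, C=17, tardiness=max(0,17-14)=3
  Job 3: p=4, d=15, C=21, tardiness=max(0,21-15)=6
  Job 4: p=10, d=16, C=31, tardiness=max(0,31-16)=15
Total tardiness = 24

24


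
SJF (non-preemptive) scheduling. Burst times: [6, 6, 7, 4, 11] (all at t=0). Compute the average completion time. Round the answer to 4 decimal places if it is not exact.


SJF order (ascending): [4, 6, 6, 7, 11]
Completion times:
  Job 1: burst=4, C=4
  Job 2: burst=6, C=10
  Job 3: burst=6, C=16
  Job 4: burst=7, C=23
  Job 5: burst=11, C=34
Average completion = 87/5 = 17.4

17.4


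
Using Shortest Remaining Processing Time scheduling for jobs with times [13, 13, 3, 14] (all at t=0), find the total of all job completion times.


Since all jobs arrive at t=0, SRPT equals SPT ordering.
SPT order: [3, 13, 13, 14]
Completion times:
  Job 1: p=3, C=3
  Job 2: p=13, C=16
  Job 3: p=13, C=29
  Job 4: p=14, C=43
Total completion time = 3 + 16 + 29 + 43 = 91

91


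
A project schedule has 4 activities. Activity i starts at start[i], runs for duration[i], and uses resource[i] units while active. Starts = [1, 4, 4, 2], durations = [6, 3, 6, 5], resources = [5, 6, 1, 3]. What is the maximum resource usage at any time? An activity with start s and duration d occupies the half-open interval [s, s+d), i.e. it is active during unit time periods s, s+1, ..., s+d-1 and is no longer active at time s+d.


Each activity i is active on [start_i, start_i + duration_i).
Compute total resource usage per time slot:
  t=0: active resources = [], total = 0
  t=1: active resources = [5], total = 5
  t=2: active resources = [5, 3], total = 8
  t=3: active resources = [5, 3], total = 8
  t=4: active resources = [5, 6, 1, 3], total = 15
  t=5: active resources = [5, 6, 1, 3], total = 15
  t=6: active resources = [5, 6, 1, 3], total = 15
  t=7: active resources = [1], total = 1
  t=8: active resources = [1], total = 1
  t=9: active resources = [1], total = 1
Peak resource demand = 15

15


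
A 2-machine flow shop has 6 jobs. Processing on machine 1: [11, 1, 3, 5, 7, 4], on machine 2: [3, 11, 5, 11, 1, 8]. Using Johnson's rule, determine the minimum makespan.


Apply Johnson's rule:
  Group 1 (a <= b): [(2, 1, 11), (3, 3, 5), (6, 4, 8), (4, 5, 11)]
  Group 2 (a > b): [(1, 11, 3), (5, 7, 1)]
Optimal job order: [2, 3, 6, 4, 1, 5]
Schedule:
  Job 2: M1 done at 1, M2 done at 12
  Job 3: M1 done at 4, M2 done at 17
  Job 6: M1 done at 8, M2 done at 25
  Job 4: M1 done at 13, M2 done at 36
  Job 1: M1 done at 24, M2 done at 39
  Job 5: M1 done at 31, M2 done at 40
Makespan = 40

40


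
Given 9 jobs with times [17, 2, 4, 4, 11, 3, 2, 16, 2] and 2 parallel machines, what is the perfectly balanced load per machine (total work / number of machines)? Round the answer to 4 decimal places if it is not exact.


Total processing time = 17 + 2 + 4 + 4 + 11 + 3 + 2 + 16 + 2 = 61
Number of machines = 2
Ideal balanced load = 61 / 2 = 30.5

30.5


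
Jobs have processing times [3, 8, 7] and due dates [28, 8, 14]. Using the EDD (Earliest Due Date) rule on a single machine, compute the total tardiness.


Sort by due date (EDD order): [(8, 8), (7, 14), (3, 28)]
Compute completion times and tardiness:
  Job 1: p=8, d=8, C=8, tardiness=max(0,8-8)=0
  Job 2: p=7, d=14, C=15, tardiness=max(0,15-14)=1
  Job 3: p=3, d=28, C=18, tardiness=max(0,18-28)=0
Total tardiness = 1

1


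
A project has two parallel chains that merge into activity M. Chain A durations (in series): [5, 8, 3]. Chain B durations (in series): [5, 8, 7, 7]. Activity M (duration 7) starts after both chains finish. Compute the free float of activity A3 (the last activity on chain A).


ES(A3) = sum of predecessors on chain A = 13
EF(A3) = ES + duration = 13 + 3 = 16
Successor of A3 is M. ES(M) = max(sum(A), sum(B)) = max(16, 27) = 27
Free float = ES(successor) - EF(current) = 27 - 16 = 11

11


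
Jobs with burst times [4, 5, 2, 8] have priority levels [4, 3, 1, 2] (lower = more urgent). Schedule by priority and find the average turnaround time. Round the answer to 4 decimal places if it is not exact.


Sort by priority (ascending = highest first):
Order: [(1, 2), (2, 8), (3, 5), (4, 4)]
Completion times:
  Priority 1, burst=2, C=2
  Priority 2, burst=8, C=10
  Priority 3, burst=5, C=15
  Priority 4, burst=4, C=19
Average turnaround = 46/4 = 11.5

11.5


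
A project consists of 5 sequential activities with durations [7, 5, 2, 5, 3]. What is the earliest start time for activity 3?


Activity 3 starts after activities 1 through 2 complete.
Predecessor durations: [7, 5]
ES = 7 + 5 = 12

12


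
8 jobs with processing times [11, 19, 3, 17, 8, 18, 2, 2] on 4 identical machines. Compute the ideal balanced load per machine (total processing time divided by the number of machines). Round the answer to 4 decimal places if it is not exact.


Total processing time = 11 + 19 + 3 + 17 + 8 + 18 + 2 + 2 = 80
Number of machines = 4
Ideal balanced load = 80 / 4 = 20.0

20.0


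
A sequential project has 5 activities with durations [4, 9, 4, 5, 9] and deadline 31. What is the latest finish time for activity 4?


LF(activity 4) = deadline - sum of successor durations
Successors: activities 5 through 5 with durations [9]
Sum of successor durations = 9
LF = 31 - 9 = 22

22


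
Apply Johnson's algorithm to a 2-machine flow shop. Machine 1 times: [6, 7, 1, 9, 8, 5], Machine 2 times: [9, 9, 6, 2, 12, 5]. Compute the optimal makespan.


Apply Johnson's rule:
  Group 1 (a <= b): [(3, 1, 6), (6, 5, 5), (1, 6, 9), (2, 7, 9), (5, 8, 12)]
  Group 2 (a > b): [(4, 9, 2)]
Optimal job order: [3, 6, 1, 2, 5, 4]
Schedule:
  Job 3: M1 done at 1, M2 done at 7
  Job 6: M1 done at 6, M2 done at 12
  Job 1: M1 done at 12, M2 done at 21
  Job 2: M1 done at 19, M2 done at 30
  Job 5: M1 done at 27, M2 done at 42
  Job 4: M1 done at 36, M2 done at 44
Makespan = 44

44


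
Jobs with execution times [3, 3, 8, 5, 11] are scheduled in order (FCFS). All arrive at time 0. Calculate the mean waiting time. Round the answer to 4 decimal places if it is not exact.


FCFS order (as given): [3, 3, 8, 5, 11]
Waiting times:
  Job 1: wait = 0
  Job 2: wait = 3
  Job 3: wait = 6
  Job 4: wait = 14
  Job 5: wait = 19
Sum of waiting times = 42
Average waiting time = 42/5 = 8.4

8.4


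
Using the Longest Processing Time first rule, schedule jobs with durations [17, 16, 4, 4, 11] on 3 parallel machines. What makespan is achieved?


Sort jobs in decreasing order (LPT): [17, 16, 11, 4, 4]
Assign each job to the least loaded machine:
  Machine 1: jobs [17], load = 17
  Machine 2: jobs [16], load = 16
  Machine 3: jobs [11, 4, 4], load = 19
Makespan = max load = 19

19


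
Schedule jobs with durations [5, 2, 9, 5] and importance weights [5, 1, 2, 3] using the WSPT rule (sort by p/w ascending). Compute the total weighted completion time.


Compute p/w ratios and sort ascending (WSPT): [(5, 5), (5, 3), (2, 1), (9, 2)]
Compute weighted completion times:
  Job (p=5,w=5): C=5, w*C=5*5=25
  Job (p=5,w=3): C=10, w*C=3*10=30
  Job (p=2,w=1): C=12, w*C=1*12=12
  Job (p=9,w=2): C=21, w*C=2*21=42
Total weighted completion time = 109

109


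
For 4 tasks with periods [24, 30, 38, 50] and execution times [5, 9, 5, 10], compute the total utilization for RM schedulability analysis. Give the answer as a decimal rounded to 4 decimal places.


Compute individual utilizations (exact fractions):
  Task 1: C/T = 5/24 (approx. 0.2083)
  Task 2: C/T = 9/30 = 3/10 (approx. 0.3)
  Task 3: C/T = 5/38 (approx. 0.1316)
  Task 4: C/T = 10/50 = 1/5 (approx. 0.2)
Total utilization U = 5/24 + 3/10 + 5/38 + 1/5 = 383/456
Rounded to 4 decimal places: U = 0.8399
RM (Liu & Layland) bound for 4 tasks = 0.756828; compare with U = 383/456 (approx. 0.839912)
bound < U <= 1, so the RM sufficient condition is not met (inconclusive; an exact test such as response-time analysis is needed).

0.8399


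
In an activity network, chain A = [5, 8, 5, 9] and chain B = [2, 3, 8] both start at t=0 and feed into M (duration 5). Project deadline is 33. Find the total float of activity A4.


Forward pass: ES(A4) = sum of predecessors on chain A = 18
EF = ES + duration = 18 + 9 = 27
Backward pass: LF(M) = deadline = 33; LS(M) = 33 - 5 = 28
LF(A4) = LS(M) - sum(successors on chain A) = 28 - 0 = 28
LS = LF - duration = 28 - 9 = 19
Total float = LS - ES = 19 - 18 = 1

1


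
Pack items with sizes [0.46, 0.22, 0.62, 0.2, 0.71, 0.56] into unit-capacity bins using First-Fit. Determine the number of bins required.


Place items sequentially using First-Fit:
  Item 0.46 -> new Bin 1
  Item 0.22 -> Bin 1 (now 0.68)
  Item 0.62 -> new Bin 2
  Item 0.2 -> Bin 1 (now 0.88)
  Item 0.71 -> new Bin 3
  Item 0.56 -> new Bin 4
Total bins used = 4

4


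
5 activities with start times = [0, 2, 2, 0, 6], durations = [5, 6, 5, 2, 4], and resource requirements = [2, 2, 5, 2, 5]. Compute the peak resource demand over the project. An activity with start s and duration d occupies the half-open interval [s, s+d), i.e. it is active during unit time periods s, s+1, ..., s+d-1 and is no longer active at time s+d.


Each activity i is active on [start_i, start_i + duration_i).
Compute total resource usage per time slot:
  t=0: active resources = [2, 2], total = 4
  t=1: active resources = [2, 2], total = 4
  t=2: active resources = [2, 2, 5], total = 9
  t=3: active resources = [2, 2, 5], total = 9
  t=4: active resources = [2, 2, 5], total = 9
  t=5: active resources = [2, 5], total = 7
  t=6: active resources = [2, 5, 5], total = 12
  t=7: active resources = [2, 5], total = 7
  t=8: active resources = [5], total = 5
  t=9: active resources = [5], total = 5
Peak resource demand = 12

12


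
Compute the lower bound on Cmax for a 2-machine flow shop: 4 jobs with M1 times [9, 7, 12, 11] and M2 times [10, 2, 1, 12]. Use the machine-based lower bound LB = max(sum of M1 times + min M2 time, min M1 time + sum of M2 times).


LB1 = sum(M1 times) + min(M2 times) = 39 + 1 = 40
LB2 = min(M1 times) + sum(M2 times) = 7 + 25 = 32
Lower bound = max(LB1, LB2) = max(40, 32) = 40

40
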